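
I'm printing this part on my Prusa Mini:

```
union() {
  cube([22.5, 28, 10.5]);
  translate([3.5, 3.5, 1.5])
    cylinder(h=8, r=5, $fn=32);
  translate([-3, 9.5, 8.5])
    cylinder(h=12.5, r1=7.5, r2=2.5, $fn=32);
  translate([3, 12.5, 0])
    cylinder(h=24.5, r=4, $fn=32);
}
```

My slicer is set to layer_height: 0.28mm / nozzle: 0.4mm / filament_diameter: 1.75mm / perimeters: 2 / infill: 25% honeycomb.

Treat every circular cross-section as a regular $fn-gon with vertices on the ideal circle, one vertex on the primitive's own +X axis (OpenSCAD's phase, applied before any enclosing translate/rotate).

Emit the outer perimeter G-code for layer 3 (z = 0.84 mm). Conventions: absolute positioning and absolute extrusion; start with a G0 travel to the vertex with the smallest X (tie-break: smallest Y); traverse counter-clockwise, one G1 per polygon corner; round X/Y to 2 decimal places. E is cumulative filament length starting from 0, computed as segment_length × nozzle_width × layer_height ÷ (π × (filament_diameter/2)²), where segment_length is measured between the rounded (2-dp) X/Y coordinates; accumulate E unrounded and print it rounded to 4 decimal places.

G0 X-1.00 Y12.50 Z0.84
G1 X-0.92 Y11.72 E0.0365
G1 X-0.70 Y10.97 E0.0729
G1 X-0.33 Y10.28 E0.1094
G1 X0.00 Y9.88 E0.1335
G1 X0.00 Y0.00 E0.5936
G1 X22.50 Y0.00 E1.6413
G1 X22.50 Y28.00 E2.9451
G1 X0.00 Y28.00 E3.9927
G1 X0.00 Y15.12 E4.5925
G1 X-0.33 Y14.72 E4.6166
G1 X-0.70 Y14.03 E4.6531
G1 X-0.92 Y13.28 E4.6895
G1 X-1.00 Y12.50 E4.7260

At z = 0.84 mm: the cube (footprint 22.5×28) is included at this height; the cylinder at (3.5, 3.5) is not intersected at this z (z outside [1.5, 9.5]); the cone at (-3, 9.5) is not intersected at this z (z outside [8.5, 21]); the r=4 cylinder at (3, 12.5) gives a regular 32-gon of circumradius 4 (constant along its height); Merging all regions: the regions partially overlap (shared area 46.39 mm²), so overlapping operands fuse into one piece — 1 connected region. The outline is a single polygon with 13 vertices. Extrusion per mm of travel: 0.4 × 0.28 / (π × 0.875²) = 0.046564. Accumulating E over each segment gives final E = 4.7260.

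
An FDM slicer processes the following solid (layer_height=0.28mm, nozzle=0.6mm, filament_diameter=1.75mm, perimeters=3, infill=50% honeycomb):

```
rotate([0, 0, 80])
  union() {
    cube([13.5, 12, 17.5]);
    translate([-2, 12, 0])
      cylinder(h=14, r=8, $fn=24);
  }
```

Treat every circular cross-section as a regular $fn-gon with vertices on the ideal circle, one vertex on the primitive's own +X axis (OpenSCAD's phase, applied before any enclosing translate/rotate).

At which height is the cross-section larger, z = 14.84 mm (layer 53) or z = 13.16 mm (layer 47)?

layer 47 (z = 13.16 mm)

Layer 53 (z = 14.84): the cube (footprint 13.5×12) is included at this height (area 162.00 mm²); the cylinder at (-2, 12) is not intersected at this z (z outside [0, 14]); Taking the union: only the 13.5×12 cube is present, so the union is just that shape — area = 162.00 mm²; (rotated 80° about Z; rotation is an isometry so areas/perimeters/island counts are preserved). So its area = 162.00 mm². Layer 47 (z = 13.16): the cube is present — its section is the full 13.5×12 rectangle (area 162.00 mm²); the r=8 cylinder at (-2, 12) contributes a regular 24-gon of circumradius 8 (area = (24/2)·8.000²·sin(360°/24) = 198.77 mm²); Combining (union): the regions partially overlap — summed areas 360.77 mm² minus the doubly-counted overlap 33.96 mm² gives 326.82 mm² — area = 326.82 mm²; (rotated 80° about Z; rotation is an isometry so areas/perimeters/island counts are preserved). So its area = 326.82 mm². Layer 47 is larger (326.82 vs 162.00 mm²).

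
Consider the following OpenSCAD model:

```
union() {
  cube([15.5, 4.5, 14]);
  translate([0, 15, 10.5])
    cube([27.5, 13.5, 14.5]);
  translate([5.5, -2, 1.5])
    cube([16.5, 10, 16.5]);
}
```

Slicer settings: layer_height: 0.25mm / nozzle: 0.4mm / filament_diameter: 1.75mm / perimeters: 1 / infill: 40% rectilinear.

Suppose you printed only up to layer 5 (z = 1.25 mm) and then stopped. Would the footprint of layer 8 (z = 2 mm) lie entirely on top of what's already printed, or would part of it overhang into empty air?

part overhangs

Compare the two slices. At z = 1.25: the cube (footprint 15.5×4.5) is included at this height (area 69.75 mm²); the cube at (0, 15) is absent (z outside [10.5, 25]); the cube at (5.5, -2) is absent (z outside [1.5, 18]); Merging all regions: only the 15.5×4.5 cube is present, so the union is just that shape — area = 69.75 mm². At z = 2: the 15.5×4.5 cube contributes its full rectangle (area 69.75 mm²); the cube at (0, 15) is not intersected at this z (z outside [10.5, 25]); the 16.5×10 cube at (5.5, -2) contributes its full rectangle (area 165.00 mm²); Merging all regions: the regions partially overlap — summed areas 234.75 mm² minus the doubly-counted overlap 45.00 mm² gives 189.75 mm² — area = 189.75 mm². Checking containment: at z = 2 the cross-section extends beyond the z = 1.25 cross-section by about 120.00 mm².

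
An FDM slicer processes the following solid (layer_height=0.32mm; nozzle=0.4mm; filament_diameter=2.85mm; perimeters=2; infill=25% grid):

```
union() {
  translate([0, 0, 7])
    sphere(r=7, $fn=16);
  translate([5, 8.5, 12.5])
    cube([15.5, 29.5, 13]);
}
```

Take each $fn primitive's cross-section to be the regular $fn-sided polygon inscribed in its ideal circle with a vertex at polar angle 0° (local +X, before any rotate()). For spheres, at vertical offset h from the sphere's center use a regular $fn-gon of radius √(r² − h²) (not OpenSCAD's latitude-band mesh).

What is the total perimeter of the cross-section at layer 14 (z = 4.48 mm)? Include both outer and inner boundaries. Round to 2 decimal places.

40.77 mm

At z = 4.48 mm: the r=7 sphere contributes a regular 16-gon of circumradius √(7²−2.52²) = 6.531 (perimeter = 2·16·6.531·sin(180°/16) = 40.77 mm); the cube at (5, 8.5) does not reach this height (z outside [12.5, 25.5]); Taking the union: only the r=7 sphere is present, so the union is just that shape — boundary = 40.77 mm. Overall, the cross-section is a single solid region. Total boundary length (outer) = 40.77 mm.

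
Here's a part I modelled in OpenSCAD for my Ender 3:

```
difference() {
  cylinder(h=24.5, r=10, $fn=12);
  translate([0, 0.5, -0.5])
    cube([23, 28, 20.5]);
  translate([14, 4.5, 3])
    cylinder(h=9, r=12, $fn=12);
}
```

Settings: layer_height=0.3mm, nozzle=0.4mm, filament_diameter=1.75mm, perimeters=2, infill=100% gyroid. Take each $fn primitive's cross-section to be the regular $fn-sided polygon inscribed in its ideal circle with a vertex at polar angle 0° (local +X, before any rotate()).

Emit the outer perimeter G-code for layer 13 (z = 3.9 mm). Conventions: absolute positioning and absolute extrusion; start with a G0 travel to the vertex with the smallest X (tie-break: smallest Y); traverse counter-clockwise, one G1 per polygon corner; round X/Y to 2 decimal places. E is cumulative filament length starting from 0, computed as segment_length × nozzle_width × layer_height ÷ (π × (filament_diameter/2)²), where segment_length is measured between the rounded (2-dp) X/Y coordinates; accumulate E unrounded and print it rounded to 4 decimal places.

At z = 3.9 mm: the r=10 cylinder gives a regular 12-gon of circumradius 10 (constant along its height); the cube at (0, 0.5) (footprint 23×28) is included at this height; the r=12 cylinder at (14, 4.5) gives a regular 12-gon of circumradius 12 (constant along its height); After the difference (first − rest): starting from the r=10 cylinder, the 23×28 cube at (0, 0.5) partially overlaps it — only the 70.03 mm² overlap (of its 644.00 mm²) is removed, clipping the outline; the r=12 cylinder at (14, 4.5) partially overlaps it — only the 26.79 mm² overlap (of its 432.00 mm²) is removed, clipping the outline — 1 connected region. The outline is a single polygon with 12 vertices. Extrusion per mm of travel: 0.4 × 0.3 / (π × 0.875²) = 0.049890. Accumulating E over each segment gives final E = 3.0430.

G0 X-10.00 Y0.00 Z3.90
G1 X-8.66 Y-5.00 E0.2583
G1 X-5.00 Y-8.66 E0.5165
G1 X0.00 Y-10.00 E0.7747
G1 X5.00 Y-8.66 E1.0330
G1 X7.88 Y-5.78 E1.2362
G1 X3.61 Y-1.50 E1.5378
G1 X3.07 Y0.50 E1.6412
G1 X0.00 Y0.50 E1.7943
G1 X0.00 Y10.00 E2.2683
G1 X-5.00 Y8.66 E2.5265
G1 X-8.66 Y5.00 E2.7848
G1 X-10.00 Y0.00 E3.0430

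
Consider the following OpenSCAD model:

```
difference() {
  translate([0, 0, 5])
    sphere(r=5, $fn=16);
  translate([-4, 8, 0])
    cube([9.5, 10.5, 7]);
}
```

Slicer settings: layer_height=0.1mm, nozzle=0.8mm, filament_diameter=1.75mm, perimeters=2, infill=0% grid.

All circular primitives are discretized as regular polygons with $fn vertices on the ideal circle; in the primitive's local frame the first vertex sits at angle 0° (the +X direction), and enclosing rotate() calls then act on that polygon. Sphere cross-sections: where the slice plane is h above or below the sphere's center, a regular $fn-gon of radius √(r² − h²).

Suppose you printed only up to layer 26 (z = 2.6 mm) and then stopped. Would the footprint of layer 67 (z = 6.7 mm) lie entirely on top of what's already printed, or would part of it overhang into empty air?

Compare the two slices. At z = 2.6: the sphere: section is a regular 16-gon, circumradius = √(r²−h²) = √(5²−2.4²) = 4.386 (area = (16/2)·4.386²·sin(360°/16) = 58.90 mm²); the cube at (-4, 8) is present — its section is the full 9.5×10.5 rectangle (area 99.75 mm²); Taking the first minus the rest: starting from the r=5 sphere (58.90 mm²), the 9.5×10.5 cube at (-4, 8) misses the remaining region (no effect) — area = 58.90 mm². At z = 6.7: the r=5 sphere slices to a regular 16-gon of circumradius 4.702 (√(r²−h²) with h=1.7 from center) (area = (16/2)·4.702²·sin(360°/16) = 67.69 mm²); the cube at (-4, 8) (footprint 9.5×10.5) is included at this height (area 99.75 mm²); Subtracting the remaining from the first: starting from the r=5 sphere (67.69 mm²), the 9.5×10.5 cube at (-4, 8) misses the remaining region (no effect) — area = 67.69 mm². Checking containment: at z = 6.7 the cross-section extends beyond the z = 2.6 cross-section by about 8.79 mm².

part overhangs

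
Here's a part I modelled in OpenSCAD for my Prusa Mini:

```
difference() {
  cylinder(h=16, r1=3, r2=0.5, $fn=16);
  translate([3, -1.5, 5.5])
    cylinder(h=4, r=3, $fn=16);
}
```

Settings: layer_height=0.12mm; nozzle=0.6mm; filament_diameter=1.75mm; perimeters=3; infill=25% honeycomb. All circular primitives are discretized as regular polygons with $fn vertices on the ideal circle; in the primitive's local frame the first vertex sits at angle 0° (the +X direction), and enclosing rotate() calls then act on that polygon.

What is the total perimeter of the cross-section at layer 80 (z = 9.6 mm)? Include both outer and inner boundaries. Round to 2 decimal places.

At z = 9.6 mm: the cone contributes a regular 16-gon of circumradius 1.500 (interpolated between r1=3 and r2=0.5 at t=0.600) (perimeter = 2·16·1.500·sin(180°/16) = 9.36 mm); the cylinder at (3, -1.5) is absent (z outside [5.5, 9.5]); After the difference (first − rest): none of the subtracted shapes is present at this height, so the cone is unchanged — boundary = 9.36 mm. Overall, the cross-section is a single solid region. Total boundary length (outer) = 9.36 mm.

9.36 mm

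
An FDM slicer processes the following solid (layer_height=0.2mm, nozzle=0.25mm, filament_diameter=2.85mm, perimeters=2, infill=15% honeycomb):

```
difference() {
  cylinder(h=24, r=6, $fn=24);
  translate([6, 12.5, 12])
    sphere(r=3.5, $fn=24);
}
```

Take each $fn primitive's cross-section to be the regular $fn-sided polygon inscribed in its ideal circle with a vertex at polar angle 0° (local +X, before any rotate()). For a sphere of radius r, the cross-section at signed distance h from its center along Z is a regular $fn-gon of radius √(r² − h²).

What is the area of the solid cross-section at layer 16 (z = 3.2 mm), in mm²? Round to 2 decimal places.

111.81 mm²

At z = 3.2 mm: the cylinder: section is a regular 24-gon, circumradius r=6 (area = (24/2)·6.000²·sin(360°/24) = 111.81 mm²); the sphere at (6, 12.5) does not reach this height (|z−center|=8.800 > r=3.5); Taking the first minus the rest: none of the subtracted shapes is present at this height, so the r=6 cylinder is unchanged — area = 111.81 mm². Overall, the cross-section is a single solid region. Net area = 111.81 mm².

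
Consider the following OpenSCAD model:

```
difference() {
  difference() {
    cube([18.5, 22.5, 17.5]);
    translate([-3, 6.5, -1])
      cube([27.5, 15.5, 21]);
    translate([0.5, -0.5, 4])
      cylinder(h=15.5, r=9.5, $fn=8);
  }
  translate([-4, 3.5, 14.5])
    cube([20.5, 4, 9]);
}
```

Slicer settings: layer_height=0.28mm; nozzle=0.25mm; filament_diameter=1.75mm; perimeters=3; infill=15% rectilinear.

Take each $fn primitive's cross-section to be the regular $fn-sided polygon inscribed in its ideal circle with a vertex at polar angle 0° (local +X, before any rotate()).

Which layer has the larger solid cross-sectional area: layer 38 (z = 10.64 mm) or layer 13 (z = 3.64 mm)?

layer 13 (z = 3.64 mm)

Layer 38 (z = 10.64): the 18.5×22.5 cube contributes its full rectangle (area 416.25 mm²); the cube at (-3, 6.5) (footprint 27.5×15.5) is included at this height (area 426.25 mm²); the r=9.5 cylinder at (0.5, -0.5) gives a regular 8-gon of circumradius 9.5 (constant along its height) (area = (8/2)·9.500²·sin(360°/8) = 255.27 mm²); Subtracting the remaining from the first: starting from the 18.5×22.5 cube (416.25 mm²), the 27.5×15.5 cube at (-3, 6.5) partially overlaps it — only the 286.75 mm² overlap (of its 426.25 mm²) is removed, clipping the outline; the r=9.5 cylinder at (0.5, -0.5) partially overlaps it — only the 54.82 mm² overlap (of its 255.27 mm²) is removed, clipping the outline — area = 74.68 mm²; the cube at (-4, 3.5) is absent (z outside [14.5, 23.5]); Taking the first minus the rest: none of the subtracted shapes is present at this height, so that combined region is unchanged — area = 74.68 mm². So its area = 74.68 mm². Layer 13 (z = 3.64): the cube (footprint 18.5×22.5) is included at this height (area 416.25 mm²); the cube at (-3, 6.5) (footprint 27.5×15.5) is included at this height (area 426.25 mm²); the cylinder at (0.5, -0.5) is absent (z outside [4, 19.5]); Taking the first minus the rest: starting from the 18.5×22.5 cube (416.25 mm²), the 27.5×15.5 cube at (-3, 6.5) partially overlaps it — only the 286.75 mm² overlap (of its 426.25 mm²) is removed, clipping the outline — area = 129.50 mm²; the cube at (-4, 3.5) is absent (z outside [14.5, 23.5]); Taking the first minus the rest: none of the subtracted shapes is present at this height, so the result so far is unchanged — area = 129.50 mm². So its area = 129.50 mm². Layer 13 is larger (129.50 vs 74.68 mm²).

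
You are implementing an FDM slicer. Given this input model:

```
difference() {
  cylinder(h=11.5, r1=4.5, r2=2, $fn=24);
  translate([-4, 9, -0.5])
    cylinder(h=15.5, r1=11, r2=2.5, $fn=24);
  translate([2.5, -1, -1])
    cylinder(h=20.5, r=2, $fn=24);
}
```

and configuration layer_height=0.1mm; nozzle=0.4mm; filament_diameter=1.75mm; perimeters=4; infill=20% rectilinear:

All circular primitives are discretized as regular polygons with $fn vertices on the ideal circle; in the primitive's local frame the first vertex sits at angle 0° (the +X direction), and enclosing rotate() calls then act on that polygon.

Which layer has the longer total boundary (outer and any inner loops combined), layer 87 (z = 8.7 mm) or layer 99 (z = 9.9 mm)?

Layer 87 (z = 8.7): the cone contributes a regular 24-gon of circumradius 2.609 (interpolated between r1=4.5 and r2=2 at t=0.757) (perimeter = 2·24·2.609·sin(180°/24) = 16.34 mm); the cone at (-4, 9) contributes a regular 24-gon of circumradius 5.955 (interpolated between r1=11 and r2=2.5 at t=0.594) (perimeter = 2·24·5.955·sin(180°/24) = 37.31 mm); the r=2 cylinder at (2.5, -1) gives a regular 24-gon of circumradius 2 (constant along its height) (perimeter = 2·24·2.000·sin(180°/24) = 12.53 mm); After the difference (first − rest): starting from the cone, the cone at (-4, 9) misses the remaining region (no effect); the r=2 cylinder at (2.5, -1) partially overlaps it — only the 4.83 mm² overlap (of its 12.42 mm²) is removed, clipping the outline — boundary = 16.85 mm. So its perimeter = 16.85 mm. Layer 99 (z = 9.9): the cone (r1=4.5→r2=2) has section circumradius 2.348 here — a regular 24-gon (perimeter = 2·24·2.348·sin(180°/24) = 14.71 mm); the cone at (-4, 9): at t=0.671 of its height the radius interpolates to r₁+(r₂−r₁)t = 5.297, giving a regular 24-gon of that circumradius (perimeter = 2·24·5.297·sin(180°/24) = 33.19 mm); the cylinder at (2.5, -1): section is a regular 24-gon, circumradius r=2 (perimeter = 2·24·2.000·sin(180°/24) = 12.53 mm); After the difference (first − rest): starting from the cone, the cone at (-4, 9) misses the remaining region (no effect); the r=2 cylinder at (2.5, -1) partially overlaps it — only the 3.82 mm² overlap (of its 12.42 mm²) is removed, clipping the outline — boundary = 14.95 mm. So its perimeter = 14.95 mm. Layer 87 is larger (16.85 vs 14.95 mm).

layer 87 (z = 8.7 mm)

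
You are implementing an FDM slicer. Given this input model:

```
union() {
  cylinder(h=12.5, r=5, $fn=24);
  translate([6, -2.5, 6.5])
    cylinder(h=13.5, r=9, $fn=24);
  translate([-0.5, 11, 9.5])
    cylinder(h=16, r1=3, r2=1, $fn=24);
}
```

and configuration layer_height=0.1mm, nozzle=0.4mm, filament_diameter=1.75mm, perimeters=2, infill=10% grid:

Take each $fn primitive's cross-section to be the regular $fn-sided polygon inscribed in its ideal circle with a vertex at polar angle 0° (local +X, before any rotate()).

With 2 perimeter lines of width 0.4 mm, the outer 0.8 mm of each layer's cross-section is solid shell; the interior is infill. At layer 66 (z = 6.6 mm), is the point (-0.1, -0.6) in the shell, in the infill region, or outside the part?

At z = 6.6 mm: the cylinder: section is a regular 24-gon, circumradius r=5; the r=9 cylinder at (6, -2.5) contributes a regular 24-gon of circumradius 9; the cone at (-0.5, 11) is not intersected at this z (z outside [9.5, 25.5]); Taking the union: the regions partially overlap (shared area 58.28 mm²), so overlapping operands fuse into one piece — 1 connected region. Overall, the cross-section is a single solid region. The nearest boundary edge runs (-2.79, -4.11)→(-3.54, -3.54); distance from the point to it = 4.42 mm. The point is inside the cross-section and 4.42 mm from the nearest boundary — more than the 0.8 mm shell width (2 × 0.4), so it's in the infill interior.

infill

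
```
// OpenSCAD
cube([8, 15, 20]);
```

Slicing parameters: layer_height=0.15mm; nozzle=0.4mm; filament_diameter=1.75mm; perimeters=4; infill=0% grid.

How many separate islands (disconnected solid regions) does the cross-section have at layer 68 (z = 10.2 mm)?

At z = 10.2 mm: the 8×15 cube contributes its full rectangle. Overall, the cross-section is a single solid region. Island count = 1.

1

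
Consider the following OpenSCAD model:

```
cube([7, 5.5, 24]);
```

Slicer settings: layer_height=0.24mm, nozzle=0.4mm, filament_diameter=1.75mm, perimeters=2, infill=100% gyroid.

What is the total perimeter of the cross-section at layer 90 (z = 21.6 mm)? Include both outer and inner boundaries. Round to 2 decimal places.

At z = 21.6 mm: the cube (footprint 7×5.5) is included at this height (perimeter 25.00 mm). Overall, the cross-section is a single solid region. Total boundary length (outer) = 25.00 mm.

25.00 mm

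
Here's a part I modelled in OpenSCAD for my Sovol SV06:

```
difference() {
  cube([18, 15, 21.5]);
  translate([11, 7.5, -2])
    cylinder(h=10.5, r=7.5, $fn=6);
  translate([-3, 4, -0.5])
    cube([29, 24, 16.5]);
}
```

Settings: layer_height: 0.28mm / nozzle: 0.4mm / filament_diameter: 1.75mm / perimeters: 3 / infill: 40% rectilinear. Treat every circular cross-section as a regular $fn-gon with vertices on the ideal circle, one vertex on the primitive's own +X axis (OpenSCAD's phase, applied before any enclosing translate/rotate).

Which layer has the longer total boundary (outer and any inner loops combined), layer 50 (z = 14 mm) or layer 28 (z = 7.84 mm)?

layer 28 (z = 7.84 mm)

Layer 50 (z = 14): the cube is present — its section is the full 18×15 rectangle (perimeter 66.00 mm); the cylinder at (11, 7.5) does not reach this height (z outside [-2, 8.5]); the 29×24 cube at (-3, 4) contributes its full rectangle (perimeter 106.00 mm); Taking the first minus the rest: starting from the 18×15 cube, the 29×24 cube at (-3, 4) partially overlaps it — only the 198.00 mm² overlap (of its 696.00 mm²) is removed, clipping the outline — boundary = 44.00 mm. So its perimeter = 44.00 mm. Layer 28 (z = 7.84): the 18×15 cube contributes its full rectangle (perimeter 66.00 mm); the cylinder at (11, 7.5): section is a regular 6-gon, circumradius r=7.5 (perimeter = 2·6·7.500·sin(180°/6) = 45.00 mm); the cube at (-3, 4) (footprint 29×24) is included at this height (perimeter 106.00 mm); Subtracting the remaining from the first: starting from the 18×15 cube, the r=7.5 cylinder at (11, 7.5) partially overlaps it — only the 145.71 mm² overlap (of its 146.14 mm²) is removed, clipping the outline; the 29×24 cube at (-3, 4) partially overlaps it — only the 79.93 mm² overlap (of its 696.00 mm²) is removed, clipping the outline — boundary = 47.46 mm. So its perimeter = 47.46 mm. Layer 28 is larger (47.46 vs 44.00 mm).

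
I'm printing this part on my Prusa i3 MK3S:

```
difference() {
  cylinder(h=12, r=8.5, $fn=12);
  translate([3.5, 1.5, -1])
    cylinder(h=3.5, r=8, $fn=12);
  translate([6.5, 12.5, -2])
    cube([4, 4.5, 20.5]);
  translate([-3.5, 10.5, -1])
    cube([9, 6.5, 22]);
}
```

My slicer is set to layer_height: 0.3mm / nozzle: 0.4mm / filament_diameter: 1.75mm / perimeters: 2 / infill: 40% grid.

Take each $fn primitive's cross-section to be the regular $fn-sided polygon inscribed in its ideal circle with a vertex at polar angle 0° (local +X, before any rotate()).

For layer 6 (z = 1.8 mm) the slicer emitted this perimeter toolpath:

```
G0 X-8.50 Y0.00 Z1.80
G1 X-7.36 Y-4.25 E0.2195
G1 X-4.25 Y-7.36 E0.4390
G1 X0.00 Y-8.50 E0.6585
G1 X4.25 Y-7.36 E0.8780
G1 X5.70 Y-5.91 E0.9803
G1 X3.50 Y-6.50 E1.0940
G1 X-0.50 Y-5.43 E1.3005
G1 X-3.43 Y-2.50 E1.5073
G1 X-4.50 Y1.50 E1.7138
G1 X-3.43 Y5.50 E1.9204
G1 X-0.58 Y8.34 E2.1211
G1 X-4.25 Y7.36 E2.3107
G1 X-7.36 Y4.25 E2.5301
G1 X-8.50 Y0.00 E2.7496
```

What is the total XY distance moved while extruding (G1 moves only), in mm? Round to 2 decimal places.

Sum the Euclidean lengths of each G1 segment: total = 55.11 mm.

55.11 mm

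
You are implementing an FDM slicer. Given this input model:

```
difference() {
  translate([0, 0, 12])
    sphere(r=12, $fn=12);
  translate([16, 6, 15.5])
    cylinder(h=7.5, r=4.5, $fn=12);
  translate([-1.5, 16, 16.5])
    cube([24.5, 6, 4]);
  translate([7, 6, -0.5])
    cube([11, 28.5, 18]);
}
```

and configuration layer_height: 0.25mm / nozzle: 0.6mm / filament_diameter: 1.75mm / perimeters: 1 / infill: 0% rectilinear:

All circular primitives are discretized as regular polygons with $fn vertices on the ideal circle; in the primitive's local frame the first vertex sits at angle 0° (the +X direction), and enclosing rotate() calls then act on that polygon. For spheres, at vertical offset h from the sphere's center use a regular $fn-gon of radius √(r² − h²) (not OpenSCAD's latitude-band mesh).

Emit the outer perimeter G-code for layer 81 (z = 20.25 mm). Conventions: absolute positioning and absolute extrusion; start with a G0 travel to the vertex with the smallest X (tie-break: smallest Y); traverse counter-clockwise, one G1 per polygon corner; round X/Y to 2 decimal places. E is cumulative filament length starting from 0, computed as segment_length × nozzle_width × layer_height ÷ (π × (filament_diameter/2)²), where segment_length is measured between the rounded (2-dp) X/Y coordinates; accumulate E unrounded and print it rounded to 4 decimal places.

At z = 20.25 mm: the sphere: section is a regular 12-gon, circumradius = √(r²−h²) = √(12²−8.25²) = 8.714; the cylinder at (16, 6): section is a regular 12-gon, circumradius r=4.5; the cube at (-1.5, 16) is present — its section is the full 24.5×6 rectangle; the cube at (7, 6) is absent (z outside [-0.5, 17.5]); After the difference (first − rest): starting from the r=12 sphere, the r=4.5 cylinder at (16, 6) misses the remaining region (no effect); the 24.5×6 cube at (-1.5, 16) misses the remaining region (no effect) — 1 connected region. The outline is a single polygon with 12 vertices. Extrusion per mm of travel: 0.6 × 0.25 / (π × 0.875²) = 0.062363. Accumulating E over each segment gives final E = 3.3762.

G0 X-8.71 Y0.00 Z20.25
G1 X-7.55 Y-4.36 E0.2814
G1 X-4.36 Y-7.55 E0.5627
G1 X0.00 Y-8.71 E0.8441
G1 X4.36 Y-7.55 E1.1254
G1 X7.55 Y-4.36 E1.4068
G1 X8.71 Y0.00 E1.6881
G1 X7.55 Y4.36 E1.9695
G1 X4.36 Y7.55 E2.2508
G1 X0.00 Y8.71 E2.5322
G1 X-4.36 Y7.55 E2.8135
G1 X-7.55 Y4.36 E3.0949
G1 X-8.71 Y0.00 E3.3762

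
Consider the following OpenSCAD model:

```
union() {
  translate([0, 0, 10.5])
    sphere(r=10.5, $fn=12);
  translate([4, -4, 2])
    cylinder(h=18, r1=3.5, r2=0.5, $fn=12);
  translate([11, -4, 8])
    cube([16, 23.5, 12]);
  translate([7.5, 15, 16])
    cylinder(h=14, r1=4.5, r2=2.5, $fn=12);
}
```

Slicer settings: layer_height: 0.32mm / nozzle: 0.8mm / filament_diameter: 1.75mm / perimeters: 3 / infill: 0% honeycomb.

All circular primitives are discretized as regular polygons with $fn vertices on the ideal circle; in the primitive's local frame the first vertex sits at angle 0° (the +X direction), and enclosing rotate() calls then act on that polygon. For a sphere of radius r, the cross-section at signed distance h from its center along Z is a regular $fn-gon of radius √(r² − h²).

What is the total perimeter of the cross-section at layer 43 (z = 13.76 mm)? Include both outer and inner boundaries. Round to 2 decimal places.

At z = 13.76 mm: the sphere: section is a regular 12-gon, circumradius = √(r²−h²) = √(10.5²−3.26²) = 9.981 (perimeter = 2·12·9.981·sin(180°/12) = 62.00 mm); the cone at (4, -4): at t=0.653 of its height the radius interpolates to r₁+(r₂−r₁)t = 1.540, giving a regular 12-gon of that circumradius (perimeter = 2·12·1.540·sin(180°/12) = 9.57 mm); the cube at (11, -4) (footprint 16×23.5) is included at this height (perimeter 79.00 mm); the cone at (7.5, 15) is absent (z outside [16, 30]); Merging all regions: the regions partially overlap (shared area 7.11 mm²), so the edge portions inside another operand are dropped and the merged outline is re-measured after clipping — boundary = 141.00 mm. Overall, the cross-section has 2 separate islands. Total boundary length (outer) = 141.00 mm.

141.00 mm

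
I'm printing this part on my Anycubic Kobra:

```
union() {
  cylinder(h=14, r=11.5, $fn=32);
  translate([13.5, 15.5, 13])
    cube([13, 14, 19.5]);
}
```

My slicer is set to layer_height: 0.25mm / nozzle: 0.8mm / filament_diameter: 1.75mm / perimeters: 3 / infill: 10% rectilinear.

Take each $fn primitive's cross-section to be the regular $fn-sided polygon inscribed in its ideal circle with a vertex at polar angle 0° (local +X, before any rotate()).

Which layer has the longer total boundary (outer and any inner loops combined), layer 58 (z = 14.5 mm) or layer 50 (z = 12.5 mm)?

Layer 58 (z = 14.5): the cylinder does not reach this height (z outside [0, 14]); the cube at (13.5, 15.5) (footprint 13×14) is included at this height (perimeter 54.00 mm); Combining (union): only the 13×14 cube at (13.5, 15.5) is present, so the union is just that shape — boundary = 54.00 mm. So its perimeter = 54.00 mm. Layer 50 (z = 12.5): the r=11.5 cylinder contributes a regular 32-gon of circumradius 11.5 (perimeter = 2·32·11.500·sin(180°/32) = 72.14 mm); the cube at (13.5, 15.5) is not intersected at this z (z outside [13, 32.5]); Merging all regions: only the r=11.5 cylinder is present, so the union is just that shape — boundary = 72.14 mm. So its perimeter = 72.14 mm. Layer 50 is larger (72.14 vs 54.00 mm).

layer 50 (z = 12.5 mm)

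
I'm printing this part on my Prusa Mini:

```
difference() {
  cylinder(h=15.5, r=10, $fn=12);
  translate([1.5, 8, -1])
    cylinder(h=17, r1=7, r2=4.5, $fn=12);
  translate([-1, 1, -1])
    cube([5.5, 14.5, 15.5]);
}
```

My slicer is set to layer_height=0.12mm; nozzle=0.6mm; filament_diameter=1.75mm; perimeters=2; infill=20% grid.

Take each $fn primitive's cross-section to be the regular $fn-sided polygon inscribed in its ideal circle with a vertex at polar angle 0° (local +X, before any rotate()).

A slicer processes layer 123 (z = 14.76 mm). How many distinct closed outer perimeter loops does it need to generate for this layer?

At z = 14.76 mm: the cylinder: section is a regular 12-gon, circumradius r=10; the cone at (1.5, 8) contributes a regular 12-gon of circumradius 4.682 (interpolated between r1=7 and r2=4.5 at t=0.927); the cube at (-1, 1) is absent (z outside [-1, 14.5]); Subtracting the remaining from the first: starting from the r=10 cylinder, the cone at (1.5, 8) partially overlaps it — only the 44.47 mm² overlap (of its 65.77 mm²) is removed, clipping the outline — 1 connected region. The result has 1 disconnected region.

1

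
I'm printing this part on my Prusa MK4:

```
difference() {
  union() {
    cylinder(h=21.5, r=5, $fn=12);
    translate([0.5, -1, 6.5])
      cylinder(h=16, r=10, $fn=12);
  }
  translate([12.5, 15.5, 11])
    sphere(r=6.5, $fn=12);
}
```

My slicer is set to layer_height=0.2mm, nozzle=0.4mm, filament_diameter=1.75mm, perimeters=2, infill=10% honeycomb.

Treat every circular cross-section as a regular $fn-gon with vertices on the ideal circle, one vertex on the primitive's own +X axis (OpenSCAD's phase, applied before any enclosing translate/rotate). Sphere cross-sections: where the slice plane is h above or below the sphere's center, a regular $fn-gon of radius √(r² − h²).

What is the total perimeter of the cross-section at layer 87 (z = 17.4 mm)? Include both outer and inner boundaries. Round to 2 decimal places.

62.12 mm

At z = 17.4 mm: the r=5 cylinder contributes a regular 12-gon of circumradius 5 (perimeter = 2·12·5.000·sin(180°/12) = 31.06 mm); the cylinder at (0.5, -1): section is a regular 12-gon, circumradius r=10 (perimeter = 2·12·10.000·sin(180°/12) = 62.12 mm); Combining (union): the r=5 cylinder lies entirely inside the r=10 cylinder at (0.5, -1), so the union is just the r=10 cylinder at (0.5, -1) — boundary = 62.12 mm; the r=6.5 sphere at (12.5, 15.5) slices to a regular 12-gon of circumradius 1.136 (√(r²−h²) with h=6.4 from center) (perimeter = 2·12·1.136·sin(180°/12) = 7.06 mm); Taking the first minus the rest: starting from the result so far, the r=6.5 sphere at (12.5, 15.5) misses the remaining region (no effect) — boundary = 62.12 mm. Overall, the cross-section is a single solid region. Total boundary length (outer) = 62.12 mm.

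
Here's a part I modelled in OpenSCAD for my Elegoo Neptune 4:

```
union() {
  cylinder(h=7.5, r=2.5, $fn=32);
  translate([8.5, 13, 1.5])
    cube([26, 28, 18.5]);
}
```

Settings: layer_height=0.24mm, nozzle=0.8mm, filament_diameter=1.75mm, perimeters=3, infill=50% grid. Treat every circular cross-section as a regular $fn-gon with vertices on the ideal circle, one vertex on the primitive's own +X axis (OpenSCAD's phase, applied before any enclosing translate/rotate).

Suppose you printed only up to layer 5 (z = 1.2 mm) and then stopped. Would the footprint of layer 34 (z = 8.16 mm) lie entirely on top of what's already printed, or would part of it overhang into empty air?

part overhangs

Compare the two slices. At z = 1.2: the r=2.5 cylinder contributes a regular 32-gon of circumradius 2.5 (area = (32/2)·2.500²·sin(360°/32) = 19.51 mm²); the cube at (8.5, 13) is absent (z outside [1.5, 20]); Merging all regions: only the r=2.5 cylinder is present, so the union is just that shape — area = 19.51 mm². At z = 8.16: the cylinder does not reach this height (z outside [0, 7.5]); the cube at (8.5, 13) is present — its section is the full 26×28 rectangle (area 728.00 mm²); Combining (union): only the 26×28 cube at (8.5, 13) is present, so the union is just that shape — area = 728.00 mm². Checking containment: at z = 8.16 the cross-section extends beyond the z = 1.2 cross-section by about 728.00 mm².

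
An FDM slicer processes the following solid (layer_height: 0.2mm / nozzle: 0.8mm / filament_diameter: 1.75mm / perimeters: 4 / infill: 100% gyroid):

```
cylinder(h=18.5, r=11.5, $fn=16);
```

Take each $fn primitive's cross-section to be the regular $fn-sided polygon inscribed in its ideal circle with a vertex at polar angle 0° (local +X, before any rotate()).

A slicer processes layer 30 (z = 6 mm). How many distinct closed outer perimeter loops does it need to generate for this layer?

1

At z = 6 mm: the r=11.5 cylinder contributes a regular 16-gon of circumradius 11.5. The result has 1 disconnected region.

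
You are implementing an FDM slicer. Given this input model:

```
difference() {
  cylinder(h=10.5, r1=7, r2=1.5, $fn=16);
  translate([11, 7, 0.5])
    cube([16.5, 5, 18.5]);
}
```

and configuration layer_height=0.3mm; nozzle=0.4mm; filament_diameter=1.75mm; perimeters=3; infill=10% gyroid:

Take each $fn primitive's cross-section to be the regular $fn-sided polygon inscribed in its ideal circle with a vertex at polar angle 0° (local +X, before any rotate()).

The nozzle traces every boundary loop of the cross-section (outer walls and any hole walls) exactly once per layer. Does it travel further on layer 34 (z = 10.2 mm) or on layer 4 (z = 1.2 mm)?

layer 4 (z = 1.2 mm)

Layer 34 (z = 10.2): the cone: at t=0.971 of its height the radius interpolates to r₁+(r₂−r₁)t = 1.657, giving a regular 16-gon of that circumradius (perimeter = 2·16·1.657·sin(180°/16) = 10.35 mm); the cube at (11, 7) is present — its section is the full 16.5×5 rectangle (perimeter 43.00 mm); After the difference (first − rest): starting from the cone, the 16.5×5 cube at (11, 7) misses the remaining region (no effect) — boundary = 10.35 mm. So its perimeter = 10.35 mm. Layer 4 (z = 1.2): the cone contributes a regular 16-gon of circumradius 6.371 (interpolated between r1=7 and r2=1.5 at t=0.114) (perimeter = 2·16·6.371·sin(180°/16) = 39.78 mm); the cube at (11, 7) (footprint 16.5×5) is included at this height (perimeter 43.00 mm); After the difference (first − rest): starting from the cone, the 16.5×5 cube at (11, 7) misses the remaining region (no effect) — boundary = 39.78 mm. So its perimeter = 39.78 mm. Layer 4 is larger (39.78 vs 10.35 mm).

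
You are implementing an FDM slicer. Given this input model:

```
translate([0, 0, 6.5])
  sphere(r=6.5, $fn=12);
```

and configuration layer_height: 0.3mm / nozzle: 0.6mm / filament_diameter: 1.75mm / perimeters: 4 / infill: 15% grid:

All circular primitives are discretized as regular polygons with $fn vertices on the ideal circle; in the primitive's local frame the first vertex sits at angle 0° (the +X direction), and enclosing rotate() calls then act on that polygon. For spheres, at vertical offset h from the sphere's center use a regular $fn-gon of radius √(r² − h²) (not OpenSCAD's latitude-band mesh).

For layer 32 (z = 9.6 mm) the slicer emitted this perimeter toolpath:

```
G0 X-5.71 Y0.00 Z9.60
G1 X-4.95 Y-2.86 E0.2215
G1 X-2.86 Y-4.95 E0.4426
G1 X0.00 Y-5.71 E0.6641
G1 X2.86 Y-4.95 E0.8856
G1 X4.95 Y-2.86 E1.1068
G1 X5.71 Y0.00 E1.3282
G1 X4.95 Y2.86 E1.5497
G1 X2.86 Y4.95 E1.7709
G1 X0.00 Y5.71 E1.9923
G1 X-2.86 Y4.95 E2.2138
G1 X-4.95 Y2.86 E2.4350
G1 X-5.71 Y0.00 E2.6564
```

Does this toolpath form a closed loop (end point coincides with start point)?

Start point (G0): (-5.71, 0.00). End point (last G1): the path returns to the start — closed.

yes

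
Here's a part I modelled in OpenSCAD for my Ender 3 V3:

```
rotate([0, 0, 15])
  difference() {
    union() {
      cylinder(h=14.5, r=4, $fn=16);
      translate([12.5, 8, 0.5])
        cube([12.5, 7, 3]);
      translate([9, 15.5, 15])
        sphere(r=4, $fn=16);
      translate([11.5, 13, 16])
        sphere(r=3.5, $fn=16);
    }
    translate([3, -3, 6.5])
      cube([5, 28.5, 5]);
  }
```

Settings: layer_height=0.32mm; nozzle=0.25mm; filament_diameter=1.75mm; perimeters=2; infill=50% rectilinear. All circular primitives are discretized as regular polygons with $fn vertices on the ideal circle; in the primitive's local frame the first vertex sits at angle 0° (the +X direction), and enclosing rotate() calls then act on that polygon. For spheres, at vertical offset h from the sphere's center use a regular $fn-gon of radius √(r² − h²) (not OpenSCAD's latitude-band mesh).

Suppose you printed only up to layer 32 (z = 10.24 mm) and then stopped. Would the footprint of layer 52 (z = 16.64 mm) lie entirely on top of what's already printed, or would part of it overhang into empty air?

part overhangs

Compare the two slices. At z = 10.24: the r=4 cylinder gives a regular 16-gon of circumradius 4 (constant along its height) (area = (16/2)·4.000²·sin(360°/16) = 48.98 mm²); the cube at (12.5, 8) does not reach this height (z outside [0.5, 3.5]); the sphere at (9, 15.5) is not intersected at this z (|z−center|=4.760 > r=4); the sphere at (11.5, 13) is absent (|z−center|=5.760 > r=3.5); Taking the union: only the r=4 cylinder is present, so the union is just that shape — area = 48.98 mm²; the cube at (3, -3) (footprint 5×28.5) is included at this height (area 142.50 mm²); After the difference (first − rest): starting from that combined region (48.98 mm²), the 5×28.5 cube at (3, -3) partially overlaps it — only the 3.32 mm² overlap (of its 142.50 mm²) is removed, clipping the outline — area = 45.66 mm²; (rotated 15° about Z; rotation is an isometry so areas/perimeters/island counts are preserved). At z = 16.64: the cylinder does not reach this height (z outside [0, 14.5]); the cube at (12.5, 8) is not intersected at this z (z outside [0.5, 3.5]); the sphere at (9, 15.5): section is a regular 16-gon, circumradius = √(r²−h²) = √(4²−1.64²) = 3.648 (area = (16/2)·3.648²·sin(360°/16) = 40.75 mm²); the r=3.5 sphere at (11.5, 13) contributes a regular 16-gon of circumradius √(3.5²−0.64²) = 3.441 (area = (16/2)·3.441²·sin(360°/16) = 36.25 mm²); Merging all regions: the regions partially overlap — summed areas 77.00 mm² minus the doubly-counted overlap 14.79 mm² gives 62.21 mm² — area = 62.21 mm²; the cube at (3, -3) is absent (z outside [6.5, 11.5]); Taking the first minus the rest: none of the subtracted shapes is present at this height, so the result so far is unchanged — area = 62.21 mm²; (rotated 15° about Z; rotation is an isometry so areas/perimeters/island counts are preserved). Checking containment: at z = 16.64 the cross-section extends beyond the z = 10.24 cross-section by about 62.21 mm².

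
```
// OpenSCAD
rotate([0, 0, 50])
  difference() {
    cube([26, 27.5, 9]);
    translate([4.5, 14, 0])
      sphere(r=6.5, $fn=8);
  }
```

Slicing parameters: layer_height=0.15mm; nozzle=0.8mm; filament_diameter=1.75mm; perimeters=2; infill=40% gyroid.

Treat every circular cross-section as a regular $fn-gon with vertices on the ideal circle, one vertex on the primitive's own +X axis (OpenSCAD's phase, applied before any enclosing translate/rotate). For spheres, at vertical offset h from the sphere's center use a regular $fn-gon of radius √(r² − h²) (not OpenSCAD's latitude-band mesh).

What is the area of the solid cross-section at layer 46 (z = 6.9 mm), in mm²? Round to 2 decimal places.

715.00 mm²

At z = 6.9 mm: the cube (footprint 26×27.5) is included at this height (area 715.00 mm²); the sphere at (4.5, 14) is absent (|z−center|=6.900 > r=6.5); Taking the first minus the rest: none of the subtracted shapes is present at this height, so the 26×27.5 cube is unchanged — area = 715.00 mm²; (whole slice rotated 50° about Z — lengths, areas and connectivity unchanged). Overall, the cross-section is a single solid region. Net area = 715.00 mm².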